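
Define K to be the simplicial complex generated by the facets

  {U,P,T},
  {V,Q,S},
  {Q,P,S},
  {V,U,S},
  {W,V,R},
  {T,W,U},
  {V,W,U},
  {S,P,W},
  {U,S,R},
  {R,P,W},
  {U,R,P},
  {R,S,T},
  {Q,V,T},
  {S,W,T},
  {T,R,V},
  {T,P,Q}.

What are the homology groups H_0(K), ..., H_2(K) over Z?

H_0 = Z,  H_1 = Z^2,  H_2 = Z.

Order the vertices as P < Q < R < S < T < U < V < W. Listing each simplex with vertices in this order, K has dimension 2 with simplices:

  0-simplices (8): P, Q, R, S, T, U, V, W
  1-simplices (24): PQ, PR, PS, PT, PU, PW, QS, QT, QV, RS, RT, RU, RV, RW, ST, SU, SV, SW, TU, TV, TW, UV, UW, VW
  2-simplices (16): PQS, PQT, PRU, PRW, PSW, PTU, QSV, QTV, RST, RSU, RTV, RVW, STW, SUV, TUW, UVW

giving chain groups C_0 ≅ Z^8, C_1 ≅ Z^24, C_2 ≅ Z^16.

∂_1: C_1 → C_0 sends each edge [p,q] (with p < q) to q − p.
This gives a 8×24 integer matrix of rank 7; reducing to Smith normal form yields diagonal entries (1,1,1,1,1,1,1).

∂_2: C_2 → C_1 sends each 2-simplex [p,q,r] to [q,r] − [p,r] + [p,q]. For instance
  ∂RVW = VW − RW + RV,
  ∂PRW = RW − PW + PR.
This gives a 24×16 integer matrix of rank 15; reducing to Smith normal form yields diagonal entries (1,1,1,1,1,1,1,1,1,1,1,1,1,1,1).

From H_k ≅ ker(∂_k) / im(∂_{k+1}) we obtain:

  H_0: rank C_0 − rank ∂_1 = 8 − 7 = 1, and the invariant factors of ∂_1 are all 1, so H_0 ≅ Z.
  H_1: rank ker ∂_1 − rank ∂_2 = (24 − 7) − 15 = 2, and the invariant factors of ∂_2 are all 1, so H_1 ≅ Z^2.
  H_2: rank ker ∂_2 − rank ∂_3 = (16 − 15) − 0 = 1, and there is no ∂_3, so H_2 ≅ Z.

As a check, the Euler characteristic is 8 − 24 + 16 = 0, which agrees with 1 − 2 + 1 = 0.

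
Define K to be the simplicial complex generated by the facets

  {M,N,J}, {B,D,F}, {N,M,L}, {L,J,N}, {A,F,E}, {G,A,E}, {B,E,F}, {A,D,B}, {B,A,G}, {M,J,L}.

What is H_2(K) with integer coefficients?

H_2 = Z.

Fix the vertex order A < B < D < E < F < G < J < L < M < N and write every simplex with vertices in increasing order. Then dim K = 2 and the simplices of K are:

  0-simplices (10): A, B, D, E, F, G, J, L, M, N
  1-simplices (18): AB, AD, AE, AF, AG, BD, BE, BF, BG, DF, EF, EG, JL, JM, JN, LM, LN, MN
  2-simplices (10): ABD, ABG, AEF, AEG, BDF, BEF, JLM, JLN, JMN, LMN

Hence C_0 ≅ Z^10, C_1 ≅ Z^18, C_2 ≅ Z^10.

Boundary ∂_1: C_1 → C_0 sends each edge [p,q] (with p < q) to q − p.
As a 10×18 matrix over Z this has rank 8, with invariant factors (1,1,1,1,1,1,1,1).

Boundary ∂_2: C_2 → C_1 sends each 2-simplex [p,q,r] to [q,r] − [p,r] + [p,q]. For instance
  ∂JLM = LM − JM + JL,
  ∂ABG = BG − AG + AB.
As a 18×10 matrix over Z this has rank 9, with invariant factors (1,1,1,1,1,1,1,1,1).

Reading off H_k = ker ∂_k / im ∂_{k+1}:

  H_2: rank ker ∂_2 − rank ∂_3 = (10 − 9) − 0 = 1, and there is no ∂_3, so H_2 = Z.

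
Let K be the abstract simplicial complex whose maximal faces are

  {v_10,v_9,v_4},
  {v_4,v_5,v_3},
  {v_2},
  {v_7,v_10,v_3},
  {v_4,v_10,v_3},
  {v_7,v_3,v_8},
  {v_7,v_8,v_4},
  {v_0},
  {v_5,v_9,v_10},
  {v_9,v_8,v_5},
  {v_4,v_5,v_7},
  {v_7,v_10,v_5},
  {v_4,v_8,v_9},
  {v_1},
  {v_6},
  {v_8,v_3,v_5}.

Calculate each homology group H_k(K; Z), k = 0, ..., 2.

Fix the vertex order v_0 < v_1 < v_2 < v_3 < v_4 < v_5 < v_6 < v_7 < v_8 < v_9 < v_10 and write every simplex with vertices in increasing order. Then dim K = 2 and the simplices of K are:

  0-simplices (11): [v_0], [v_1], [v_2], [v_3], [v_4], [v_5], [v_6], [v_7], [v_8], [v_9], [v_10]
  1-simplices (18): (18 of them)
  2-simplices (12): (12 of them)

giving chain groups C_0 ≅ Z^11, C_1 ≅ Z^18, C_2 ≅ Z^12.

∂_1: C_1 → C_0 is given by ∂[p,q] = [q] − [p]. For instance
  ∂[v_5,v_9] = [v_9] − [v_5].
The resulting 11×18 matrix has rank 6, and its Smith normal form has invariant factors (1,1,1,1,1,1).

The boundary map ∂_2: C_2 → C_1 sends each 2-simplex [p,q,r] to [q,r] − [p,r] + [p,q]. For instance
  ∂[v_5,v_7,v_10] = [v_7,v_10] − [v_5,v_10] + [v_5,v_7],
  ∂[v_3,v_7,v_8] = [v_7,v_8] − [v_3,v_8] + [v_3,v_7].
The 18×12 boundary matrix has rank 12 and Smith normal form diag(1,1,1,1,1,1,1,1,1,1,1,2).

Computing H_k = (kernel of ∂_k) / (image of ∂_{k+1}):

  H_0: rank C_0 − rank ∂_1 = 11 − 6 = 5, and the invariant factors of ∂_1 are all 1, so H_0 = Z^5.
  H_1: rank ker ∂_1 − rank ∂_2 = (18 − 6) − 12 = 0, and ∂_2 has invariant factor 2 > 1, so H_1 = Z/2.
  H_2: rank ker ∂_2 − rank ∂_3 = (12 − 12) − 0 = 0, and there is no ∂_3, so H_2 = 0.

H_0 = Z^5,  H_1 = Z/2,  H_2 = 0.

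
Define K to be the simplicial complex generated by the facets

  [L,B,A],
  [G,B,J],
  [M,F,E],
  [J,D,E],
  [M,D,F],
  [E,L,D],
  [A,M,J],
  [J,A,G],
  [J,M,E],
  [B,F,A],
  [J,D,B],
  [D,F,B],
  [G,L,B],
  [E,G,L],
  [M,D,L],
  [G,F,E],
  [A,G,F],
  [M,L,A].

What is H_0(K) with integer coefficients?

H_0 ≅ Z.

We work with the vertex ordering A < B < D < E < F < G < J < L < M. The simplices of K, each written with vertices in increasing order, are:

  0-simplices (9): A, B, D, E, F, G, J, L, M
  1-simplices (27): AB, AF, AG, AJ, AL, AM, BD, BF, BG, BJ, BL, DE, DF, DJ, DL, DM, EF, EG, EJ, EL, EM, FG, FM, GJ, GL, JM, LM
  2-simplices (18): ABF, ABL, AFG, AGJ, AJM, ALM, BDF, BDJ, BGJ, BGL, DEJ, DEL, DFM, DLM, EFG, EFM, EGL, EJM

giving chain groups C_0 ≅ Z^9, C_1 ≅ Z^27, C_2 ≅ Z^18.

The boundary map ∂_1: C_1 → C_0 sends each edge [p,q] (with p < q) to q − p. For instance
  ∂AJ = J − A.
The 9×27 boundary matrix has rank 8 and Smith normal form diag(1,1,1,1,1,1,1,1).

The boundary map ∂_2: C_2 → C_1 acts by ∂[p,q,r] = [q,r] − [p,r] + [p,q]. For instance
  ∂EGL = GL − EL + EG,
  ∂DEL = EL − DL + DE.
As a 27×18 matrix over Z this has rank 18, with invariant factors (1,1,1,1,1,1,1,1,1,1,1,1,1,1,1,1,1,2).

Now H_k = ker ∂_k / im ∂_{k+1}, so:

  H_0: rank C_0 − rank ∂_1 = 9 − 8 = 1, and the invariant factors of ∂_1 are all 1, so H_0 ≅ Z.

(K is a triangulation of the Klein bottle.)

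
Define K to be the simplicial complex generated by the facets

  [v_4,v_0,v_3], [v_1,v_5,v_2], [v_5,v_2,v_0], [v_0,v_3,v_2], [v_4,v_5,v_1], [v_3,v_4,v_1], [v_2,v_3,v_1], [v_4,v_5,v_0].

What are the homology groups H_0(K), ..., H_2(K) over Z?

H_0 = Z,  H_1 = 0,  H_2 = Z.

We work with the vertex ordering v_0 < v_1 < v_2 < v_3 < v_4 < v_5. The simplices of K, each written with vertices in increasing order, are:

  0-simplices (6): [v_0], [v_1], [v_2], [v_3], [v_4], [v_5]
  1-simplices (12): [v_0,v_2], [v_0,v_3], [v_0,v_4], [v_0,v_5], [v_1,v_2], [v_1,v_3], [v_1,v_4], [v_1,v_5], [v_2,v_3], [v_2,v_5], [v_3,v_4], [v_4,v_5]
  2-simplices (8): [v_0,v_2,v_3], [v_0,v_2,v_5], [v_0,v_3,v_4], [v_0,v_4,v_5], [v_1,v_2,v_3], [v_1,v_2,v_5], [v_1,v_3,v_4], [v_1,v_4,v_5]

Hence C_0 ≅ Z^6, C_1 ≅ Z^12, C_2 ≅ Z^8.

∂_1: C_1 → C_0 sends each edge [p,q] (with p < q) to q − p.
The 6×12 boundary matrix has rank 5 and Smith normal form diag(1,1,1,1,1).

Boundary ∂_2: C_2 → C_1 acts by ∂[p,q,r] = [q,r] − [p,r] + [p,q]. For instance
  ∂[v_0,v_2,v_3] = [v_2,v_3] − [v_0,v_3] + [v_0,v_2],
  ∂[v_0,v_2,v_5] = [v_2,v_5] − [v_0,v_5] + [v_0,v_2].
As a 12×8 matrix over Z this has rank 7, with invariant factors (1,1,1,1,1,1,1).

Now H_k = ker ∂_k / im ∂_{k+1}, so:

  H_0: rank C_0 − rank ∂_1 = 6 − 5 = 1, and the invariant factors of ∂_1 are all 1, so H_0 ≅ Z.
  H_1: rank ker ∂_1 − rank ∂_2 = (12 − 5) − 7 = 0, and the invariant factors of ∂_2 are all 1, so H_1 ≅ 0.
  H_2: rank ker ∂_2 − rank ∂_3 = (8 − 7) − 0 = 1, and there is no ∂_3, so H_2 ≅ Z.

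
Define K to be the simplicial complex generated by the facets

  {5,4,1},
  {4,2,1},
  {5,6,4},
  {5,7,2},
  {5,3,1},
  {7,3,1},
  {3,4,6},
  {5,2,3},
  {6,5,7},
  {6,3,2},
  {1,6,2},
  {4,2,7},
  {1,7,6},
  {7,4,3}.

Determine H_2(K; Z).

Order the vertices as 1 < 2 < 3 < 4 < 5 < 6 < 7. Listing each simplex with vertices in this order, K has dimension 2 with simplices:

  0-simplices (7): [1], [2], [3], [4], [5], [6], [7]
  1-simplices (21): [1,2], [1,3], [1,4], [1,5], [1,6], [1,7], [2,3], [2,4], [2,5], [2,6], [2,7], [3,4], [3,5], [3,6], [3,7], [4,5], [4,6], [4,7], [5,6], [5,7], [6,7]
  2-simplices (14): [1,2,4], [1,2,6], [1,3,5], [1,3,7], [1,4,5], [1,6,7], [2,3,5], [2,3,6], [2,4,7], [2,5,7], [3,4,6], [3,4,7], [4,5,6], [5,6,7]

Hence C_0 ≅ Z^7, C_1 ≅ Z^21, C_2 ≅ Z^14.

∂_1: C_1 → C_0 sends each edge [p,q] (with p < q) to q − p. For instance
  ∂[1,2] = [2] − [1].
This gives a 7×21 integer matrix of rank 6; reducing to Smith normal form yields diagonal entries (1,1,1,1,1,1).

Boundary ∂_2: C_2 → C_1 maps a triangle to the signed sum of its edges. For instance
  ∂[1,4,5] = [4,5] − [1,5] + [1,4],
  ∂[2,5,7] = [5,7] − [2,7] + [2,5].
The resulting 21×14 matrix has rank 13, and its Smith normal form has invariant factors (1,1,1,1,1,1,1,1,1,1,1,1,1).

Reading off H_k = ker ∂_k / im ∂_{k+1}:

  H_2: rank ker ∂_2 − rank ∂_3 = (14 − 13) − 0 = 1, and there is no ∂_3, so H_2 = Z.

H_2 ≅ Z.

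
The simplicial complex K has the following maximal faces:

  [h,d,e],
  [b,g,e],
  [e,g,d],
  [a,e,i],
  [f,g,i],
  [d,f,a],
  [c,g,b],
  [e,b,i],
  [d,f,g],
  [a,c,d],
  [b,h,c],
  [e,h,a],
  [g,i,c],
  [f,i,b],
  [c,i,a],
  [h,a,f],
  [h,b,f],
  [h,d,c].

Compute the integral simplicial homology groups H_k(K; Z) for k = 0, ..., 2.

Fix the vertex order a < b < c < d < e < f < g < h < i and write every simplex with vertices in increasing order. Then dim K = 2 and the simplices of K are:

  0-simplices (9): a, b, c, d, e, f, g, h, i
  1-simplices (27): ac, ad, ae, af, ah, ai, bc, be, bf, bg, bh, bi, cd, cg, ch, ci, de, df, dg, dh, eg, eh, ei, fg, fh, fi, gi
  2-simplices (18): acd, aci, adf, aeh, aei, afh, bcg, bch, beg, bei, bfh, bfi, cdh, cgi, deg, deh, dfg, fgi

giving chain groups C_0 ≅ Z^9, C_1 ≅ Z^27, C_2 ≅ Z^18.

∂_1: C_1 → C_0 maps an edge to its endpoints' difference, ∂[p,q] = q − p.
The resulting 9×27 matrix has rank 8, and its Smith normal form has invariant factors (1,1,1,1,1,1,1,1).

The boundary map ∂_2: C_2 → C_1 acts by ∂[p,q,r] = [q,r] − [p,r] + [p,q]. For instance
  ∂bcg = cg − bg + bc,
  ∂bei = ei − bi + be.
This gives a 27×18 integer matrix of rank 18; reducing to Smith normal form yields diagonal entries (1,1,1,1,1,1,1,1,1,1,1,1,1,1,1,1,1,2).

Computing H_k = (kernel of ∂_k) / (image of ∂_{k+1}):

  H_0: rank C_0 − rank ∂_1 = 9 − 8 = 1, and the invariant factors of ∂_1 are all 1, so H_0 = Z.
  H_1: rank ker ∂_1 − rank ∂_2 = (27 − 8) − 18 = 1, and ∂_2 has invariant factor 2 > 1, so H_1 = Z × Z/2.
  H_2: rank ker ∂_2 − rank ∂_3 = (18 − 18) − 0 = 0, and there is no ∂_3, so H_2 = 0.

H_0 = Z,  H_1 = Z × Z/2,  H_2 = 0.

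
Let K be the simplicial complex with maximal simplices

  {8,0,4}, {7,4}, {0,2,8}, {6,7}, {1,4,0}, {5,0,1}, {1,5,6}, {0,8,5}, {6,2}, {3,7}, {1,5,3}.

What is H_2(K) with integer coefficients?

Fix the vertex order 0 < 1 < 2 < 3 < 4 < 5 < 6 < 7 < 8 and write every simplex with vertices in increasing order. Then dim K = 2 and the simplices of K are:

  0-simplices (9): [0], [1], [2], [3], [4], [5], [6], [7], [8]
  1-simplices (18): [0,1], [0,2], [0,4], [0,5], [0,8], [1,3], [1,4], [1,5], [1,6], [2,6], [2,8], [3,5], [3,7], [4,7], [4,8], [5,6], [5,8], [6,7]
  2-simplices (7): [0,1,4], [0,1,5], [0,2,8], [0,4,8], [0,5,8], [1,3,5], [1,5,6]

so the chain groups are C_0 ≅ Z^9, C_1 ≅ Z^18, C_2 ≅ Z^7.

∂_1: C_1 → C_0 maps an edge to its endpoints' difference, ∂[p,q] = q − p. For instance
  ∂[1,6] = [6] − [1].
This gives a 9×18 integer matrix of rank 8; reducing to Smith normal form yields diagonal entries (1,1,1,1,1,1,1,1).

∂_2: C_2 → C_1 sends each 2-simplex [p,q,r] to [q,r] − [p,r] + [p,q]. For instance
  ∂[0,5,8] = [5,8] − [0,8] + [0,5],
  ∂[0,1,5] = [1,5] − [0,5] + [0,1].
This gives a 18×7 integer matrix of rank 7; reducing to Smith normal form yields diagonal entries (1,1,1,1,1,1,1).

Computing H_k = (kernel of ∂_k) / (image of ∂_{k+1}):

  H_2: rank ker ∂_2 − rank ∂_3 = (7 − 7) − 0 = 0, and there is no ∂_3, so H_2 ≅ 0.

H_2 ≅ 0.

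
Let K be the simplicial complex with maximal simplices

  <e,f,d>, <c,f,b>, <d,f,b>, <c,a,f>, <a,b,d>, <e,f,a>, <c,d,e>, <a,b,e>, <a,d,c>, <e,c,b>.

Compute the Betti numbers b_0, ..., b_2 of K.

b_0 = 1, b_1 = 0, b_2 = 0.

We work with the vertex ordering a < b < c < d < e < f. The simplices of K, each written with vertices in increasing order, are:

  0-simplices (6): a, b, c, d, e, f
  1-simplices (15): ab, ac, ad, ae, af, bc, bd, be, bf, cd, ce, cf, de, df, ef
  2-simplices (10): abd, abe, acd, acf, aef, bce, bcf, bdf, cde, def

giving chain groups C_0 ≅ Z^6, C_1 ≅ Z^15, C_2 ≅ Z^10.

Boundary ∂_1: C_1 → C_0 sends each edge [p,q] (with p < q) to q − p.
The resulting 6×15 matrix has rank 5, and its Smith normal form has invariant factors (1,1,1,1,1).

The boundary map ∂_2: C_2 → C_1 maps a triangle to the signed sum of its edges. For instance
  ∂abe = be − ae + ab,
  ∂bcf = cf − bf + bc.
The 15×10 boundary matrix has rank 10 and Smith normal form diag(1,1,1,1,1,1,1,1,1,2).

Computing H_k = (kernel of ∂_k) / (image of ∂_{k+1}):

  H_0: rank C_0 − rank ∂_1 = 6 − 5 = 1, and the invariant factors of ∂_1 are all 1, so H_0 = Z.
  H_1: rank ker ∂_1 − rank ∂_2 = (15 − 5) − 10 = 0, and ∂_2 has invariant factor 2 > 1, so H_1 = Z/2Z.
  H_2: rank ker ∂_2 − rank ∂_3 = (10 − 10) − 0 = 0, and there is no ∂_3, so H_2 = 0.

(K is a triangulation of the real projective plane RP^2.)

Hence the Betti numbers are b_0 = 1, b_1 = 0, b_2 = 0.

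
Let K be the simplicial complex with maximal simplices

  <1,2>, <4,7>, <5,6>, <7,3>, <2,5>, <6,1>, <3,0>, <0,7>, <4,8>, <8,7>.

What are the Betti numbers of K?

Order the vertices as 0 < 1 < 2 < 3 < 4 < 5 < 6 < 7 < 8. Listing each simplex with vertices in this order, K has dimension 1 with simplices:

  0-simplices (9): [0], [1], [2], [3], [4], [5], [6], [7], [8]
  1-simplices (10): [0,3], [0,7], [1,2], [1,6], [2,5], [3,7], [4,7], [4,8], [5,6], [7,8]

so the chain groups are C_0 ≅ Z^9, C_1 ≅ Z^10.

∂_1: C_1 → C_0 sends each edge [p,q] (with p < q) to q − p.
The 9×10 boundary matrix has rank 7 and Smith normal form diag(1,1,1,1,1,1,1).

Computing H_k = (kernel of ∂_k) / (image of ∂_{k+1}):

  H_0: rank C_0 − rank ∂_1 = 9 − 7 = 2, and the invariant factors of ∂_1 are all 1, so H_0 = Z^2.
  H_1: rank ker ∂_1 − rank ∂_2 = (10 − 7) − 0 = 3, and there is no ∂_2, so H_1 = Z^3.

Hence the Betti numbers are b_0 = 2, b_1 = 3.

b_0 = 2, b_1 = 3.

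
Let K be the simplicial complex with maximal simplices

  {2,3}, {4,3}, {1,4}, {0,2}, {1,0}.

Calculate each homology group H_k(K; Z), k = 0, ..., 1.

H_0 ≅ Z,  H_1 ≅ Z.

Take the total order 0 < 1 < 2 < 3 < 4 on the vertex set. Then K (dimension 1) consists of the simplices:

  0-simplices (5): [0], [1], [2], [3], [4]
  1-simplices (5): [0,1], [0,2], [1,4], [2,3], [3,4]

so the chain groups are C_0 ≅ Z^5, C_1 ≅ Z^5.

The boundary map ∂_1: C_1 → C_0 is given by ∂[p,q] = [q] − [p]. For instance
  ∂[3,4] = [4] − [3].
The resulting 5×5 matrix has rank 4, and its Smith normal form has invariant factors (1,1,1,1).

Now H_k = ker ∂_k / im ∂_{k+1}, so:

  H_0: rank C_0 − rank ∂_1 = 5 − 4 = 1, and the invariant factors of ∂_1 are all 1, so H_0 = Z.
  H_1: rank ker ∂_1 − rank ∂_2 = (5 − 4) − 0 = 1, and there is no ∂_2, so H_1 = Z.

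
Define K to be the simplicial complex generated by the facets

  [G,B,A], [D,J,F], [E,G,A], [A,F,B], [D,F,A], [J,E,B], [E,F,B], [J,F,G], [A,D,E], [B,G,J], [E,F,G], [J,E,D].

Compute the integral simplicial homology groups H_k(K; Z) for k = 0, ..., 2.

Order the vertices as A < B < D < E < F < G < J. Listing each simplex with vertices in this order, K has dimension 2 with simplices:

  0-simplices (7): A, B, D, E, F, G, J
  1-simplices (18): AB, AD, AE, AF, AG, BE, BF, BG, BJ, DE, DF, DJ, EF, EG, EJ, FG, FJ, GJ
  2-simplices (12): ABF, ABG, ADE, ADF, AEG, BEF, BEJ, BGJ, DEJ, DFJ, EFG, FGJ

so the chain groups are C_0 ≅ Z^7, C_1 ≅ Z^18, C_2 ≅ Z^12.

Boundary ∂_1: C_1 → C_0 is given by ∂[p,q] = [q] − [p].
This gives a 7×18 integer matrix of rank 6; reducing to Smith normal form yields diagonal entries (1,1,1,1,1,1).

Boundary ∂_2: C_2 → C_1 acts by ∂[p,q,r] = [q,r] − [p,r] + [p,q]. For instance
  ∂ADF = DF − AF + AD,
  ∂ABG = BG − AG + AB.
The resulting 18×12 matrix has rank 12, and its Smith normal form has invariant factors (1,1,1,1,1,1,1,1,1,1,1,2).

Reading off H_k = ker ∂_k / im ∂_{k+1}:

  H_0: rank C_0 − rank ∂_1 = 7 − 6 = 1, and the invariant factors of ∂_1 are all 1, so H_0 ≅ Z.
  H_1: rank ker ∂_1 − rank ∂_2 = (18 − 6) − 12 = 0, and ∂_2 has invariant factor 2 > 1, so H_1 ≅ Z/2Z.
  H_2: rank ker ∂_2 − rank ∂_3 = (12 − 12) − 0 = 0, and there is no ∂_3, so H_2 ≅ 0.

H_0 ≅ Z,  H_1 ≅ Z/2Z,  H_2 = 0.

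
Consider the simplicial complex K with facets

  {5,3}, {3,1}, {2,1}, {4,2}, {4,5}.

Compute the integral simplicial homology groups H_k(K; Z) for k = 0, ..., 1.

We work with the vertex ordering 1 < 2 < 3 < 4 < 5. The simplices of K, each written with vertices in increasing order, are:

  0-simplices (5): [1], [2], [3], [4], [5]
  1-simplices (5): [1,2], [1,3], [2,4], [3,5], [4,5]

so the chain groups are C_0 ≅ Z^5, C_1 ≅ Z^5.

The boundary map ∂_1: C_1 → C_0 sends each edge [p,q] (with p < q) to q − p. For instance
  ∂[3,5] = [5] − [3].
The 5×5 boundary matrix has rank 4 and Smith normal form diag(1,1,1,1).

Computing H_k = (kernel of ∂_k) / (image of ∂_{k+1}):

  H_0: rank C_0 − rank ∂_1 = 5 − 4 = 1, and the invariant factors of ∂_1 are all 1, so H_0 ≅ Z.
  H_1: rank ker ∂_1 − rank ∂_2 = (5 − 4) − 0 = 1, and there is no ∂_2, so H_1 ≅ Z.

(K is a triangulation of the circle S^1.)

H_0 = Z,  H_1 = Z.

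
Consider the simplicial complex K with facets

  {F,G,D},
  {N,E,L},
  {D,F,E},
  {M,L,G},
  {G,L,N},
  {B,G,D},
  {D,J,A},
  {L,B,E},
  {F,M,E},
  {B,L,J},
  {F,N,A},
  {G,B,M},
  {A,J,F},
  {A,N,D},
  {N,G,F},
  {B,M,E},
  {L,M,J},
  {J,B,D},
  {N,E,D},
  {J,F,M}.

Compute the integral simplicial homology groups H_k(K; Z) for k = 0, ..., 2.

H_0 = Z,  H_1 = Z × Z/2,  H_2 = 0.

Fix the vertex order A < B < D < E < F < G < J < L < M < N and write every simplex with vertices in increasing order. Then dim K = 2 and the simplices of K are:

  0-simplices (10): A, B, D, E, F, G, J, L, M, N
  1-simplices (30): AD, AF, AJ, AN, BD, BE, BG, BJ, BL, BM, DE, DF, DG, DJ, DN, EF, EL, EM, EN, FG, FJ, FM, FN, GL, GM, GN, JL, JM, LM, LN
  2-simplices (20): ADJ, ADN, AFJ, AFN, BDG, BDJ, BEL, BEM, BGM, BJL, DEF, DEN, DFG, EFM, ELN, FGN, FJM, GLM, GLN, JLM

so the chain groups are C_0 ≅ Z^10, C_1 ≅ Z^30, C_2 ≅ Z^20.

The boundary map ∂_1: C_1 → C_0 is given by ∂[p,q] = [q] − [p]. For instance
  ∂DE = E − D.
As a 10×30 matrix over Z this has rank 9, with invariant factors (1,1,1,1,1,1,1,1,1).

Boundary ∂_2: C_2 → C_1 acts by ∂[p,q,r] = [q,r] − [p,r] + [p,q]. For instance
  ∂ADJ = DJ − AJ + AD,
  ∂DEN = EN − DN + DE.
The 30×20 boundary matrix has rank 20 and Smith normal form diag(1,1,1,1,1,1,1,1,1,1,1,1,1,1,1,1,1,1,1,2).

Computing H_k = (kernel of ∂_k) / (image of ∂_{k+1}):

  H_0: rank C_0 − rank ∂_1 = 10 − 9 = 1, and the invariant factors of ∂_1 are all 1, so H_0 ≅ Z.
  H_1: rank ker ∂_1 − rank ∂_2 = (30 − 9) − 20 = 1, and ∂_2 has invariant factor 2 > 1, so H_1 ≅ Z × Z/2.
  H_2: rank ker ∂_2 − rank ∂_3 = (20 − 20) − 0 = 0, and there is no ∂_3, so H_2 ≅ 0.

As a check, the Euler characteristic is 10 − 30 + 20 = 0, which agrees with 1 − 1 + 0 = 0.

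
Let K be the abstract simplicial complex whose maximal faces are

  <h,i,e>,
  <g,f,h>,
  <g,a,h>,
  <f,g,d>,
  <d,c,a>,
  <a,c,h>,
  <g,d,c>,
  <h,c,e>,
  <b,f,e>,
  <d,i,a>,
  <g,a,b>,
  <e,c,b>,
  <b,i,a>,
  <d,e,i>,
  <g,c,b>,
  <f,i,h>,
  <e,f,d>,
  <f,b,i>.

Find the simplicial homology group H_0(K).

Take the total order a < b < c < d < e < f < g < h < i on the vertex set. Then K (dimension 2) consists of the simplices:

  0-simplices (9): a, b, c, d, e, f, g, h, i
  1-simplices (27): ab, ac, ad, ag, ah, ai, bc, be, bf, bg, bi, cd, ce, cg, ch, de, df, dg, di, ef, eh, ei, fg, fh, fi, gh, hi
  2-simplices (18): abg, abi, acd, ach, adi, agh, bce, bcg, bef, bfi, cdg, ceh, def, dei, dfg, ehi, fgh, fhi

Hence C_0 ≅ Z^9, C_1 ≅ Z^27, C_2 ≅ Z^18.

Boundary ∂_1: C_1 → C_0 maps an edge to its endpoints' difference, ∂[p,q] = q − p. For instance
  ∂ai = i − a.
The 9×27 boundary matrix has rank 8 and Smith normal form diag(1,1,1,1,1,1,1,1).

∂_2: C_2 → C_1 sends each 2-simplex [p,q,r] to [q,r] − [p,r] + [p,q]. For instance
  ∂agh = gh − ah + ag,
  ∂def = ef − df + de.
The 27×18 boundary matrix has rank 18 and Smith normal form diag(1,1,1,1,1,1,1,1,1,1,1,1,1,1,1,1,1,2).

Reading off H_k = ker ∂_k / im ∂_{k+1}:

  H_0: rank C_0 − rank ∂_1 = 9 − 8 = 1, and the invariant factors of ∂_1 are all 1, so H_0 ≅ Z.

H_0 = Z.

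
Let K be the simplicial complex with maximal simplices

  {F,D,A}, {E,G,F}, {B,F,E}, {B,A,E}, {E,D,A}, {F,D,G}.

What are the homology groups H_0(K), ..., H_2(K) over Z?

Fix the vertex order A < B < D < E < F < G and write every simplex with vertices in increasing order. Then dim K = 2 and the simplices of K are:

  0-simplices (6): A, B, D, E, F, G
  1-simplices (12): AB, AD, AE, AF, BE, BF, DE, DF, DG, EF, EG, FG
  2-simplices (6): ABE, ADE, ADF, BEF, DFG, EFG

giving chain groups C_0 ≅ Z^6, C_1 ≅ Z^12, C_2 ≅ Z^6.

∂_1: C_1 → C_0 maps an edge to its endpoints' difference, ∂[p,q] = q − p. For instance
  ∂DF = F − D.
As a 6×12 matrix over Z this has rank 5, with invariant factors (1,1,1,1,1).

Boundary ∂_2: C_2 → C_1 acts by ∂[p,q,r] = [q,r] − [p,r] + [p,q]. For instance
  ∂ADF = DF − AF + AD,
  ∂ABE = BE − AE + AB.
The resulting 12×6 matrix has rank 6, and its Smith normal form has invariant factors (1,1,1,1,1,1).

Now H_k = ker ∂_k / im ∂_{k+1}, so:

  H_0: rank C_0 − rank ∂_1 = 6 − 5 = 1, and the invariant factors of ∂_1 are all 1, so H_0 = Z.
  H_1: rank ker ∂_1 − rank ∂_2 = (12 − 5) − 6 = 1, and the invariant factors of ∂_2 are all 1, so H_1 = Z.
  H_2: rank ker ∂_2 − rank ∂_3 = (6 − 6) − 0 = 0, and there is no ∂_3, so H_2 = 0.

H_0 ≅ Z,  H_1 ≅ Z,  H_2 = 0.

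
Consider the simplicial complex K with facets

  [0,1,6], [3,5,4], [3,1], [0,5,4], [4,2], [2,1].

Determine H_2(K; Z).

Take the total order 0 < 1 < 2 < 3 < 4 < 5 < 6 on the vertex set. Then K (dimension 2) consists of the simplices:

  0-simplices (7): [0], [1], [2], [3], [4], [5], [6]
  1-simplices (11): [0,1], [0,4], [0,5], [0,6], [1,2], [1,3], [1,6], [2,4], [3,4], [3,5], [4,5]
  2-simplices (3): [0,1,6], [0,4,5], [3,4,5]

so the chain groups are C_0 ≅ Z^7, C_1 ≅ Z^11, C_2 ≅ Z^3.

The boundary map ∂_1: C_1 → C_0 is given by ∂[p,q] = [q] − [p].
The resulting 7×11 matrix has rank 6, and its Smith normal form has invariant factors (1,1,1,1,1,1).

∂_2: C_2 → C_1 acts by ∂[p,q,r] = [q,r] − [p,r] + [p,q]. For instance
  ∂[0,1,6] = [1,6] − [0,6] + [0,1],
  ∂[0,4,5] = [4,5] − [0,5] + [0,4].
This gives a 11×3 integer matrix of rank 3; reducing to Smith normal form yields diagonal entries (1,1,1).

From H_k ≅ ker(∂_k) / im(∂_{k+1}) we obtain:

  H_2: rank ker ∂_2 − rank ∂_3 = (3 − 3) − 0 = 0, and there is no ∂_3, so H_2 ≅ 0.

H_2 ≅ 0.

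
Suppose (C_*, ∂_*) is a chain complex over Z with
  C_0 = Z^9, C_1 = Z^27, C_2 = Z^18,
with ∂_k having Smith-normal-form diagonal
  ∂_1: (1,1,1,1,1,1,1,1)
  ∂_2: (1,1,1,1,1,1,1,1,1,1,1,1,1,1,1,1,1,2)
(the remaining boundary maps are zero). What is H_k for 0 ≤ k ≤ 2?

H_0 ≅ Z,  H_1 ≅ Z ⊕ Z/2,  H_2 = 0.

H_0: b_0 = 9 − 0 − 8 = 1; torsion from ∂_1 factors > 1: none. So H_0 ≅ Z.
H_1: b_1 = 27 − 8 − 18 = 1; torsion from ∂_2 factors > 1: [2]. So H_1 ≅ Z ⊕ Z/2.
H_2: b_2 = 18 − 18 − 0 = 0; torsion from ∂_3 factors > 1: none. So H_2 ≅ 0.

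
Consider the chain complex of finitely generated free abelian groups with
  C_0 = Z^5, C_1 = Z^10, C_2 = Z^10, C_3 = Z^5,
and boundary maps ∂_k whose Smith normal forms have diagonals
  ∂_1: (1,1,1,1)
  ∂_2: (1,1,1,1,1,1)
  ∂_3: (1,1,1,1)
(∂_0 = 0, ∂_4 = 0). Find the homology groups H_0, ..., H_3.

H_0 ≅ Z,  H_1 = 0,  H_2 = 0,  H_3 ≅ Z.

H_0: b_0 = 5 − 0 − 4 = 1; torsion from ∂_1 factors > 1: none. So H_0 ≅ Z.
H_1: b_1 = 10 − 4 − 6 = 0; torsion from ∂_2 factors > 1: none. So H_1 ≅ 0.
H_2: b_2 = 10 − 6 − 4 = 0; torsion from ∂_3 factors > 1: none. So H_2 ≅ 0.
H_3: b_3 = 5 − 4 − 0 = 1; torsion from ∂_4 factors > 1: none. So H_3 ≅ Z.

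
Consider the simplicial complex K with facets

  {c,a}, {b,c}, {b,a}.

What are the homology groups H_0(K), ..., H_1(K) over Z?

K has 3 vertices, 3 edges.
rank ∂_0 = 0, rank ∂_1 = 2 ⇒ b_0 = 3 − 0 − 2 = 1; all invariant factors of ∂_1 are 1 so no torsion. So H_0 = Z.
rank ∂_1 = 2, rank ∂_2 = 0 ⇒ b_1 = 3 − 2 − 0 = 1. So H_1 = Z.

H_0 = Z,  H_1 = Z.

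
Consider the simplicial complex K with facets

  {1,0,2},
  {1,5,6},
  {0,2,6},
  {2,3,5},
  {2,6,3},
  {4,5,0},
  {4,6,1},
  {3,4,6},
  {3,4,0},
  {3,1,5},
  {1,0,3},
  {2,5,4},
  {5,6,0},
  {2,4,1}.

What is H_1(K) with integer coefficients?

Take the total order 0 < 1 < 2 < 3 < 4 < 5 < 6 on the vertex set. Then K (dimension 2) consists of the simplices:

  0-simplices (7): [0], [1], [2], [3], [4], [5], [6]
  1-simplices (21): [0,1], [0,2], [0,3], [0,4], [0,5], [0,6], [1,2], [1,3], [1,4], [1,5], [1,6], [2,3], [2,4], [2,5], [2,6], [3,4], [3,5], [3,6], [4,5], [4,6], [5,6]
  2-simplices (14): [0,1,2], [0,1,3], [0,2,6], [0,3,4], [0,4,5], [0,5,6], [1,2,4], [1,3,5], [1,4,6], [1,5,6], [2,3,5], [2,3,6], [2,4,5], [3,4,6]

so the chain groups are C_0 ≅ Z^7, C_1 ≅ Z^21, C_2 ≅ Z^14.

Boundary ∂_1: C_1 → C_0 is given by ∂[p,q] = [q] − [p].
The 7×21 boundary matrix has rank 6 and Smith normal form diag(1,1,1,1,1,1).

Boundary ∂_2: C_2 → C_1 sends each 2-simplex [p,q,r] to [q,r] − [p,r] + [p,q]. For instance
  ∂[1,5,6] = [5,6] − [1,6] + [1,5],
  ∂[0,1,2] = [1,2] − [0,2] + [0,1].
This gives a 21×14 integer matrix of rank 13; reducing to Smith normal form yields diagonal entries (1,1,1,1,1,1,1,1,1,1,1,1,1).

Computing H_k = (kernel of ∂_k) / (image of ∂_{k+1}):

  H_1: rank ker ∂_1 − rank ∂_2 = (21 − 6) − 13 = 2, and the invariant factors of ∂_2 are all 1, so H_1 = Z^2.

H_1 = Z^2.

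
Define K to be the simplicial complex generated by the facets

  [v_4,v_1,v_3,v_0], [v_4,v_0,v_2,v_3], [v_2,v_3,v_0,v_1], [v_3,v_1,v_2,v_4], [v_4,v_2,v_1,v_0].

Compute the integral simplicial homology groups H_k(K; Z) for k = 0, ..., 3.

We work with the vertex ordering v_0 < v_1 < v_2 < v_3 < v_4. The simplices of K, each written with vertices in increasing order, are:

  0-simplices (5): [v_0], [v_1], [v_2], [v_3], [v_4]
  1-simplices (10): [v_0,v_1], [v_0,v_2], [v_0,v_3], [v_0,v_4], [v_1,v_2], [v_1,v_3], [v_1,v_4], [v_2,v_3], [v_2,v_4], [v_3,v_4]
  2-simplices (10): [v_0,v_1,v_2], [v_0,v_1,v_3], [v_0,v_1,v_4], [v_0,v_2,v_3], [v_0,v_2,v_4], [v_0,v_3,v_4], [v_1,v_2,v_3], [v_1,v_2,v_4], [v_1,v_3,v_4], [v_2,v_3,v_4]
  3-simplices (5): [v_0,v_1,v_2,v_3], [v_0,v_1,v_2,v_4], [v_0,v_1,v_3,v_4], [v_0,v_2,v_3,v_4], [v_1,v_2,v_3,v_4]

giving chain groups C_0 ≅ Z^5, C_1 ≅ Z^10, C_2 ≅ Z^10, C_3 ≅ Z^5.

∂_1: C_1 → C_0 maps an edge to its endpoints' difference, ∂[p,q] = q − p.
As a 5×10 matrix over Z this has rank 4, with invariant factors (1,1,1,1).

Boundary ∂_2: C_2 → C_1 maps a triangle to the signed sum of its edges. For instance
  ∂[v_2,v_3,v_4] = [v_3,v_4] − [v_2,v_4] + [v_2,v_3],
  ∂[v_0,v_1,v_4] = [v_1,v_4] − [v_0,v_4] + [v_0,v_1].
As a 10×10 matrix over Z this has rank 6, with invariant factors (1,1,1,1,1,1).

∂_3: C_3 → C_2 sends each 3-simplex σ to the alternating sum Σ_i (−1)^i (σ with its i-th vertex removed). For instance
  ∂[v_0,v_1,v_3,v_4] = [v_1,v_3,v_4] − [v_0,v_3,v_4] + [v_0,v_1,v_4] − [v_0,v_1,v_3],
  ∂[v_0,v_1,v_2,v_4] = [v_1,v_2,v_4] − [v_0,v_2,v_4] + [v_0,v_1,v_4] − [v_0,v_1,v_2].
This gives a 10×5 integer matrix of rank 4; reducing to Smith normal form yields diagonal entries (1,1,1,1).

From H_k ≅ ker(∂_k) / im(∂_{k+1}) we obtain:

  H_0: rank C_0 − rank ∂_1 = 5 − 4 = 1, and the invariant factors of ∂_1 are all 1, so H_0 ≅ Z.
  H_1: rank ker ∂_1 − rank ∂_2 = (10 − 4) − 6 = 0, and the invariant factors of ∂_2 are all 1, so H_1 ≅ 0.
  H_2: rank ker ∂_2 − rank ∂_3 = (10 − 6) − 4 = 0, and the invariant factors of ∂_3 are all 1, so H_2 ≅ 0.
  H_3: rank ker ∂_3 − rank ∂_4 = (5 − 4) − 0 = 1, and there is no ∂_4, so H_3 ≅ Z.

As a check, the Euler characteristic is 5 − 10 + 10 − 5 = 0, which agrees with 1 − 0 + 0 − 1 = 0.
(K is a triangulation of the 3-sphere S^3.)

H_0 = Z,  H_1 = 0,  H_2 = 0,  H_3 = Z.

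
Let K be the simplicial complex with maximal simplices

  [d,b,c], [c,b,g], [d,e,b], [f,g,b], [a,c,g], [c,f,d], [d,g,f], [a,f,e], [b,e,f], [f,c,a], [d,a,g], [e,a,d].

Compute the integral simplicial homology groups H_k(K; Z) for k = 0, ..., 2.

Order the vertices as a < b < c < d < e < f < g. Listing each simplex with vertices in this order, K has dimension 2 with simplices:

  0-simplices (7): a, b, c, d, e, f, g
  1-simplices (18): ac, ad, ae, af, ag, bc, bd, be, bf, bg, cd, cf, cg, de, df, dg, ef, fg
  2-simplices (12): acf, acg, ade, adg, aef, bcd, bcg, bde, bef, bfg, cdf, dfg

giving chain groups C_0 ≅ Z^7, C_1 ≅ Z^18, C_2 ≅ Z^12.

Boundary ∂_1: C_1 → C_0 is given by ∂[p,q] = [q] − [p]. For instance
  ∂bg = g − b.
As a 7×18 matrix over Z this has rank 6, with invariant factors (1,1,1,1,1,1).

The boundary map ∂_2: C_2 → C_1 sends each 2-simplex [p,q,r] to [q,r] − [p,r] + [p,q]. For instance
  ∂dfg = fg − dg + df,
  ∂acg = cg − ag + ac.
The 18×12 boundary matrix has rank 12 and Smith normal form diag(1,1,1,1,1,1,1,1,1,1,1,2).

Reading off H_k = ker ∂_k / im ∂_{k+1}:

  H_0: rank C_0 − rank ∂_1 = 7 − 6 = 1, and the invariant factors of ∂_1 are all 1, so H_0 ≅ Z.
  H_1: rank ker ∂_1 − rank ∂_2 = (18 − 6) − 12 = 0, and ∂_2 has invariant factor 2 > 1, so H_1 ≅ Z_2.
  H_2: rank ker ∂_2 − rank ∂_3 = (12 − 12) − 0 = 0, and there is no ∂_3, so H_2 ≅ 0.

As a check, the Euler characteristic is 7 − 18 + 12 = 1, which agrees with 1 − 0 + 0 = 1.

H_0 = Z,  H_1 = Z_2,  H_2 = 0.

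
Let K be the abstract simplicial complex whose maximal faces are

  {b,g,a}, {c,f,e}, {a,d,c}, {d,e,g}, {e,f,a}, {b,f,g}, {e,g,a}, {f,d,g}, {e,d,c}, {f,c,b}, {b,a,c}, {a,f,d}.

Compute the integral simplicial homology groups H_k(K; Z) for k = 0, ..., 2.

H_0 = Z,  H_1 = Z/2Z,  H_2 = 0.

Fix the vertex order a < b < c < d < e < f < g and write every simplex with vertices in increasing order. Then dim K = 2 and the simplices of K are:

  0-simplices (7): a, b, c, d, e, f, g
  1-simplices (18): ab, ac, ad, ae, af, ag, bc, bf, bg, cd, ce, cf, de, df, dg, ef, eg, fg
  2-simplices (12): abc, abg, acd, adf, aef, aeg, bcf, bfg, cde, cef, deg, dfg

Hence C_0 ≅ Z^7, C_1 ≅ Z^18, C_2 ≅ Z^12.

∂_1: C_1 → C_0 sends each edge [p,q] (with p < q) to q − p.
The 7×18 boundary matrix has rank 6 and Smith normal form diag(1,1,1,1,1,1).

The boundary map ∂_2: C_2 → C_1 sends each 2-simplex [p,q,r] to [q,r] − [p,r] + [p,q]. For instance
  ∂aef = ef − af + ae,
  ∂abg = bg − ag + ab.
As a 18×12 matrix over Z this has rank 12, with invariant factors (1,1,1,1,1,1,1,1,1,1,1,2).

Now H_k = ker ∂_k / im ∂_{k+1}, so:

  H_0: rank C_0 − rank ∂_1 = 7 − 6 = 1, and the invariant factors of ∂_1 are all 1, so H_0 ≅ Z.
  H_1: rank ker ∂_1 − rank ∂_2 = (18 − 6) − 12 = 0, and ∂_2 has invariant factor 2 > 1, so H_1 ≅ Z/2Z.
  H_2: rank ker ∂_2 − rank ∂_3 = (12 − 12) − 0 = 0, and there is no ∂_3, so H_2 ≅ 0.

As a check, the Euler characteristic is 7 − 18 + 12 = 1, which agrees with 1 − 0 + 0 = 1.
(K is a triangulation of the real projective plane RP^2.)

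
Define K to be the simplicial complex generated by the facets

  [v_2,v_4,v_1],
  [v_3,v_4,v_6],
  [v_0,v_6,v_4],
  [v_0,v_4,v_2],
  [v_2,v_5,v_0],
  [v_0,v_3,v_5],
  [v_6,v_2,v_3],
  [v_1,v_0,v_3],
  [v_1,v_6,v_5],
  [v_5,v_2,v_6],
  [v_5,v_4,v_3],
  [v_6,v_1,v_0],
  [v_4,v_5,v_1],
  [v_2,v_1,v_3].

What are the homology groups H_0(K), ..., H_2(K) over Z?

We work with the vertex ordering v_0 < v_1 < v_2 < v_3 < v_4 < v_5 < v_6. The simplices of K, each written with vertices in increasing order, are:

  0-simplices (7): [v_0], [v_1], [v_2], [v_3], [v_4], [v_5], [v_6]
  1-simplices (21): (21 of them)
  2-simplices (14): (14 of them)

giving chain groups C_0 ≅ Z^7, C_1 ≅ Z^21, C_2 ≅ Z^14.

Boundary ∂_1: C_1 → C_0 maps an edge to its endpoints' difference, ∂[p,q] = q − p. For instance
  ∂[v_3,v_5] = [v_5] − [v_3].
The 7×21 boundary matrix has rank 6 and Smith normal form diag(1,1,1,1,1,1).

∂_2: C_2 → C_1 acts by ∂[p,q,r] = [q,r] − [p,r] + [p,q]. For instance
  ∂[v_0,v_3,v_5] = [v_3,v_5] − [v_0,v_5] + [v_0,v_3],
  ∂[v_1,v_5,v_6] = [v_5,v_6] − [v_1,v_6] + [v_1,v_5].
The resulting 21×14 matrix has rank 13, and its Smith normal form has invariant factors (1,1,1,1,1,1,1,1,1,1,1,1,1).

Now H_k = ker ∂_k / im ∂_{k+1}, so:

  H_0: rank C_0 − rank ∂_1 = 7 − 6 = 1, and the invariant factors of ∂_1 are all 1, so H_0 = Z.
  H_1: rank ker ∂_1 − rank ∂_2 = (21 − 6) − 13 = 2, and the invariant factors of ∂_2 are all 1, so H_1 = Z^2.
  H_2: rank ker ∂_2 − rank ∂_3 = (14 − 13) − 0 = 1, and there is no ∂_3, so H_2 = Z.

H_0 ≅ Z,  H_1 ≅ Z^2,  H_2 ≅ Z.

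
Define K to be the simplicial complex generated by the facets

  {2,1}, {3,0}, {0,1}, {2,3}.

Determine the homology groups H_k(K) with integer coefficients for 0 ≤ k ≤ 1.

Order the vertices as 0 < 1 < 2 < 3. Listing each simplex with vertices in this order, K has dimension 1 with simplices:

  0-simplices (4): [0], [1], [2], [3]
  1-simplices (4): [0,1], [0,3], [1,2], [2,3]

giving chain groups C_0 ≅ Z^4, C_1 ≅ Z^4.

The boundary map ∂_1: C_1 → C_0 maps an edge to its endpoints' difference, ∂[p,q] = q − p. For instance
  ∂[2,3] = [3] − [2].
This gives a 4×4 integer matrix of rank 3; reducing to Smith normal form yields diagonal entries (1,1,1).

Now H_k = ker ∂_k / im ∂_{k+1}, so:

  H_0: rank C_0 − rank ∂_1 = 4 − 3 = 1, and the invariant factors of ∂_1 are all 1, so H_0 ≅ Z.
  H_1: rank ker ∂_1 − rank ∂_2 = (4 − 3) − 0 = 1, and there is no ∂_2, so H_1 ≅ Z.

H_0 ≅ Z,  H_1 ≅ Z.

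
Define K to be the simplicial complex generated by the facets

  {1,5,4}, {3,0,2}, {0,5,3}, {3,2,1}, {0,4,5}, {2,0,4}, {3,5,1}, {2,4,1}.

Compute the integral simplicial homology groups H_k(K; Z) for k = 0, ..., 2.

H_0 = Z,  H_1 = 0,  H_2 = Z.

We work with the vertex ordering 0 < 1 < 2 < 3 < 4 < 5. The simplices of K, each written with vertices in increasing order, are:

  0-simplices (6): [0], [1], [2], [3], [4], [5]
  1-simplices (12): [0,2], [0,3], [0,4], [0,5], [1,2], [1,3], [1,4], [1,5], [2,3], [2,4], [3,5], [4,5]
  2-simplices (8): [0,2,3], [0,2,4], [0,3,5], [0,4,5], [1,2,3], [1,2,4], [1,3,5], [1,4,5]

Hence C_0 ≅ Z^6, C_1 ≅ Z^12, C_2 ≅ Z^8.

Boundary ∂_1: C_1 → C_0 is given by ∂[p,q] = [q] − [p]. For instance
  ∂[3,5] = [5] − [3].
The resulting 6×12 matrix has rank 5, and its Smith normal form has invariant factors (1,1,1,1,1).

The boundary map ∂_2: C_2 → C_1 maps a triangle to the signed sum of its edges. For instance
  ∂[0,3,5] = [3,5] − [0,5] + [0,3],
  ∂[1,2,4] = [2,4] − [1,4] + [1,2].
As a 12×8 matrix over Z this has rank 7, with invariant factors (1,1,1,1,1,1,1).

From H_k ≅ ker(∂_k) / im(∂_{k+1}) we obtain:

  H_0: rank C_0 − rank ∂_1 = 6 − 5 = 1, and the invariant factors of ∂_1 are all 1, so H_0 ≅ Z.
  H_1: rank ker ∂_1 − rank ∂_2 = (12 − 5) − 7 = 0, and the invariant factors of ∂_2 are all 1, so H_1 ≅ 0.
  H_2: rank ker ∂_2 − rank ∂_3 = (8 − 7) − 0 = 1, and there is no ∂_3, so H_2 ≅ Z.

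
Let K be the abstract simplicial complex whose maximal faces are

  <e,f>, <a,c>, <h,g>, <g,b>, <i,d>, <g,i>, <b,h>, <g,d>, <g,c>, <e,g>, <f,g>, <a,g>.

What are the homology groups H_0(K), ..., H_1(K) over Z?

H_0 ≅ Z,  H_1 ≅ Z^4.

We work with the vertex ordering a < b < c < d < e < f < g < h < i. The simplices of K, each written with vertices in increasing order, are:

  0-simplices (9): a, b, c, d, e, f, g, h, i
  1-simplices (12): ac, ag, bg, bh, cg, dg, di, ef, eg, fg, gh, gi

so the chain groups are C_0 ≅ Z^9, C_1 ≅ Z^12.

Boundary ∂_1: C_1 → C_0 sends each edge [p,q] (with p < q) to q − p. For instance
  ∂di = i − d.
As a 9×12 matrix over Z this has rank 8, with invariant factors (1,1,1,1,1,1,1,1).

Reading off H_k = ker ∂_k / im ∂_{k+1}:

  H_0: rank C_0 − rank ∂_1 = 9 − 8 = 1, and the invariant factors of ∂_1 are all 1, so H_0 ≅ Z.
  H_1: rank ker ∂_1 − rank ∂_2 = (12 − 8) − 0 = 4, and there is no ∂_2, so H_1 ≅ Z^4.

As a check, the Euler characteristic is 9 − 12 = -3, which agrees with 1 − 4 = -3.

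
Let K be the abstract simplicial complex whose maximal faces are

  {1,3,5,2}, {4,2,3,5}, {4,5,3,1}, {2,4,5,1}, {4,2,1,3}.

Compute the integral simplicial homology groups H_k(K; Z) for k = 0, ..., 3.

Fix the vertex order 1 < 2 < 3 < 4 < 5 and write every simplex with vertices in increasing order. Then dim K = 3 and the simplices of K are:

  0-simplices (5): [1], [2], [3], [4], [5]
  1-simplices (10): [1,2], [1,3], [1,4], [1,5], [2,3], [2,4], [2,5], [3,4], [3,5], [4,5]
  2-simplices (10): [1,2,3], [1,2,4], [1,2,5], [1,3,4], [1,3,5], [1,4,5], [2,3,4], [2,3,5], [2,4,5], [3,4,5]
  3-simplices (5): [1,2,3,4], [1,2,3,5], [1,2,4,5], [1,3,4,5], [2,3,4,5]

so the chain groups are C_0 ≅ Z^5, C_1 ≅ Z^10, C_2 ≅ Z^10, C_3 ≅ Z^5.

The boundary map ∂_1: C_1 → C_0 sends each edge [p,q] (with p < q) to q − p. For instance
  ∂[2,5] = [5] − [2].
The 5×10 boundary matrix has rank 4 and Smith normal form diag(1,1,1,1).

Boundary ∂_2: C_2 → C_1 acts by ∂[p,q,r] = [q,r] − [p,r] + [p,q]. For instance
  ∂[2,3,4] = [3,4] − [2,4] + [2,3],
  ∂[1,2,3] = [2,3] − [1,3] + [1,2].
As a 10×10 matrix over Z this has rank 6, with invariant factors (1,1,1,1,1,1).

Boundary ∂_3: C_3 → C_2 sends each 3-simplex σ to the alternating sum Σ_i (−1)^i (σ with its i-th vertex removed). For instance
  ∂[2,3,4,5] = [3,4,5] − [2,4,5] + [2,3,5] − [2,3,4],
  ∂[1,2,4,5] = [2,4,5] − [1,4,5] + [1,2,5] − [1,2,4].
The resulting 10×5 matrix has rank 4, and its Smith normal form has invariant factors (1,1,1,1).

Reading off H_k = ker ∂_k / im ∂_{k+1}:

  H_0: rank C_0 − rank ∂_1 = 5 − 4 = 1, and the invariant factors of ∂_1 are all 1, so H_0 ≅ Z.
  H_1: rank ker ∂_1 − rank ∂_2 = (10 − 4) − 6 = 0, and the invariant factors of ∂_2 are all 1, so H_1 ≅ 0.
  H_2: rank ker ∂_2 − rank ∂_3 = (10 − 6) − 4 = 0, and the invariant factors of ∂_3 are all 1, so H_2 ≅ 0.
  H_3: rank ker ∂_3 − rank ∂_4 = (5 − 4) − 0 = 1, and there is no ∂_4, so H_3 ≅ Z.

H_0 = Z,  H_1 = 0,  H_2 = 0,  H_3 = Z.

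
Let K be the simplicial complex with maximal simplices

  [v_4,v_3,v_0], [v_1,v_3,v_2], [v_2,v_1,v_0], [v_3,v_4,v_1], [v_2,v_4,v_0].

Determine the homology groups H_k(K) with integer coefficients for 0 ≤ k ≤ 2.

K has 5 vertices, 10 edges, 5 triangles.
rank ∂_0 = 0, rank ∂_1 = 4 ⇒ b_0 = 5 − 0 − 4 = 1; all invariant factors of ∂_1 are 1 so no torsion. So H_0 = Z.
rank ∂_1 = 4, rank ∂_2 = 5 ⇒ b_1 = 10 − 4 − 5 = 1; all invariant factors of ∂_2 are 1 so no torsion. So H_1 = Z.
rank ∂_2 = 5, rank ∂_3 = 0 ⇒ b_2 = 5 − 5 − 0 = 0. So H_2 = 0.

H_0 ≅ Z,  H_1 ≅ Z,  H_2 = 0.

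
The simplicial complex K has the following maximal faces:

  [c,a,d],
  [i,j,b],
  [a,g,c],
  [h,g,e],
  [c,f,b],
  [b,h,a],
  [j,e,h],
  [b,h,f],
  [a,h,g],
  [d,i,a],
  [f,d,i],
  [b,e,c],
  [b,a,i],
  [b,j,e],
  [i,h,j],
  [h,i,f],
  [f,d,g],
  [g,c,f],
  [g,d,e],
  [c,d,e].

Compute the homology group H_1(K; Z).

H_1 ≅ Z ⊕ Z/2Z.

Order the vertices as a < b < c < d < e < f < g < h < i < j. Listing each simplex with vertices in this order, K has dimension 2 with simplices:

  0-simplices (10): a, b, c, d, e, f, g, h, i, j
  1-simplices (30): ab, ac, ad, ag, ah, ai, bc, be, bf, bh, bi, bj, cd, ce, cf, cg, de, df, dg, di, eg, eh, ej, fg, fh, fi, gh, hi, hj, ij
  2-simplices (20): abh, abi, acd, acg, adi, agh, bce, bcf, bej, bfh, bij, cde, cfg, deg, dfg, dfi, egh, ehj, fhi, hij

Hence C_0 ≅ Z^10, C_1 ≅ Z^30, C_2 ≅ Z^20.

The boundary map ∂_1: C_1 → C_0 is given by ∂[p,q] = [q] − [p]. For instance
  ∂df = f − d.
This gives a 10×30 integer matrix of rank 9; reducing to Smith normal form yields diagonal entries (1,1,1,1,1,1,1,1,1).

∂_2: C_2 → C_1 sends each 2-simplex [p,q,r] to [q,r] − [p,r] + [p,q]. For instance
  ∂abh = bh − ah + ab,
  ∂cde = de − ce + cd.
The 30×20 boundary matrix has rank 20 and Smith normal form diag(1,1,1,1,1,1,1,1,1,1,1,1,1,1,1,1,1,1,1,2).

Computing H_k = (kernel of ∂_k) / (image of ∂_{k+1}):

  H_1: rank ker ∂_1 − rank ∂_2 = (30 − 9) − 20 = 1, and ∂_2 has invariant factor 2 > 1, so H_1 = Z ⊕ Z/2Z.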